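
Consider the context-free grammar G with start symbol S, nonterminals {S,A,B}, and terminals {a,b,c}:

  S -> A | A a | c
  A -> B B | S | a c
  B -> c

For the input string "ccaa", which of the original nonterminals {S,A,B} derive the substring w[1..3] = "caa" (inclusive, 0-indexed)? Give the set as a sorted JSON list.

Convert to CNF:
  S -> A T0 | B B | T0 T1 | c
  A -> A T0 | B B | T0 T1 | c
  B -> c
  T0 -> a
  T1 -> c

CYK table (by increasing span), restricted to cells inside w[1..3]:
  [1..1]={A,B,S,T1}  "c"  orig:{A,B,S}
  [2..2]={T0}  "a"  orig:{}
  [3..3]={T0}  "a"  orig:{}
  [1..2]={A,S}  "ca"
  [2..3]=∅  "aa"
  [1..3]={A,S}  "caa"

Original NTs in T[1,3] deriving "caa": ["A", "S"]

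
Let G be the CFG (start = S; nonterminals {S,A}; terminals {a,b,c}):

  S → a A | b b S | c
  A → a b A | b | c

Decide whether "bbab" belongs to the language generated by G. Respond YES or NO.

CNF form of G:
  S -> T0 A | T1 X3 | c
  A -> T0 X2 | b | c
  T0 -> a
  T1 -> b
  X2 -> T1 A
  X3 -> T1 S

CYK fill:
  T[0,0] 'b' = {A,T1}  orig:{A}
  T[1,1] 'b' = {A,T1}  orig:{A}
  T[2,2] 'a' = {T0}  orig:{}
  T[3,3] 'b' = {A,T1}  orig:{A}
  T[0,1] 'bb' = {X2}  orig:{}
  T[1,2] 'ba' = ∅
  T[2,3] 'ab' = {S}
  T[0,2] 'bba' = ∅
  T[1,3] 'bab' = {X3}  orig:{}
  T[0,3] 'bbab' = {S}

S ∈ T[0,3] ⇒ YES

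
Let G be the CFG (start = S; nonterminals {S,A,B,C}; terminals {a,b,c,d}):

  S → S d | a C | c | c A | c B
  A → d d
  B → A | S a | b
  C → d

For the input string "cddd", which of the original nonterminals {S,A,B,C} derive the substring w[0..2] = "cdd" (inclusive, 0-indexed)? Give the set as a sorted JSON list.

Convert to CNF:
  S -> S T0 | T1 C | T2 A | T2 B | c
  A -> T0 T0
  B -> S T1 | T0 T0 | b
  C -> d
  T0 -> d
  T1 -> a
  T2 -> c

CYK table (by increasing span) — only the sub-triangle for w[0..2]:
  T[0,0] 'c' = {S,T2}  orig:{S}
  T[1,1] 'd' = {C,T0}  orig:{C}
  T[2,2] 'd' = {C,T0}  orig:{C}
  T[0,1] 'cd' = {S}
  T[1,2] 'dd' = {A,B}
  T[0,2] 'cdd' = {S}

Original NTs in T[0,2] deriving "cdd": ["S"]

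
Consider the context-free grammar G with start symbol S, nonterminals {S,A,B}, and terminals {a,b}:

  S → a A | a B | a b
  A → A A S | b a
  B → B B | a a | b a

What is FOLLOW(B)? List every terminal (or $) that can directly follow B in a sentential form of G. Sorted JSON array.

FIRST sets, iterate to fixpoint:
pass 1:
  A via A→b a: +{b}
  B via B→a a: +{a}
  B via B→b a: +{b}
  S via S→a A: +{a}
  S: {a}  A: {b}  B: {a,b}
pass 2: (no change)
  S: {a}  A: {b}  B: {a,b}

FOLLOW iteration:
seed FOLLOW(S) with $
iter 1:
  A→A A S: FOLLOW(A) ⊇ FIRST(A) = {b}; new: +{b}
  A→A A S: FOLLOW(A) ⊇ FIRST(S) = {a}; new: +{a}
  A→A A S: FOLLOW(S) ⊇ FOLLOW(A) ⊇ {a,b}; new: +{a,b}
  B→B B: FOLLOW(B) ⊇ FIRST(B) = {a,b}; new: +{a,b}
  S→a A: FOLLOW(A) ⊇ FOLLOW(S) ⊇ {$,a,b}; new: +{$}
  S→a B: FOLLOW(B) ⊇ FOLLOW(S) ⊇ {$,a,b}; new: +{$}
  S: {$,a,b}  A: {$,a,b}  B: {$,a,b}
iter 2: (no change)
  S: {$,a,b}  A: {$,a,b}  B: {$,a,b}

FOLLOW(B) = ["$", "a", "b"]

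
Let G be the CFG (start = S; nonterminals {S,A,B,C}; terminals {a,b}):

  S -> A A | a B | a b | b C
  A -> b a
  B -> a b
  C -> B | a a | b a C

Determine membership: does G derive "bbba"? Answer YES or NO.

Convert to CNF:
  S -> A A | T0 C | T1 B | T1 T0
  A -> T0 T1
  B -> T1 T0
  C -> T0 X2 | T1 T0 | T1 T1
  T0 -> b
  T1 -> a
  X2 -> T1 C

CYK table (by increasing span):
  cell(0,0) b: {T0}  orig:{}
  cell(1,1) b: {T0}  orig:{}
  cell(2,2) b: {T0}  orig:{}
  cell(3,3) a: {T1}  orig:{}
  cell(0,1) bb: ∅
  cell(1,2) bb: ∅
  cell(2,3) ba: {A}
  cell(0,2) bbb: ∅
  cell(1,3) bba: ∅
  cell(0,3) bbba: ∅

S ∉ T[0,3] ⇒ NO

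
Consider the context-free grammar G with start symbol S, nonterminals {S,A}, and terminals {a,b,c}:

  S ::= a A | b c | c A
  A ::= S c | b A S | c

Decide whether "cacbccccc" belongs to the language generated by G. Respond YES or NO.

CNF form of G:
  S -> T0 A | T1 T0 | T2 A
  A -> S T0 | T1 X3 | c
  T0 -> c
  T1 -> b
  T2 -> a
  X3 -> A S

Fill CYK table bottom-up:
  cell(0,0) c: {A,T0}  orig:{A}
  cell(1,1) a: {T2}  orig:{}
  cell(2,2) c: {A,T0}  orig:{A}
  cell(3,3) b: {T1}  orig:{}
  cell(4,4) c: {A,T0}  orig:{A}
  cell(5,5) c: {A,T0}  orig:{A}
  cell(6,6) c: {A,T0}  orig:{A}
  cell(7,7) c: {A,T0}  orig:{A}
  cell(8,8) c: {A,T0}  orig:{A}
  cell(0,1) ca: ∅
  cell(1,2) ac: {S}
  cell(2,3) cb: ∅
  cell(3,4) bc: {S}
  cell(4,5) cc: {S}
  cell(5,6) cc: {S}
  cell(6,7) cc: {S}
  cell(7,8) cc: {S}
  cell(0,2) cac: {X3}  orig:{}
  cell(1,3) acb: ∅
  cell(2,4) cbc: {X3}  orig:{}
  cell(3,5) bcc: {A}
  cell(4,6) ccc: {A,X3}  orig:{A}
  cell(5,7) ccc: {A,X3}  orig:{A}
  cell(6,8) ccc: {A,X3}  orig:{A}
  cell(0,3) cacb: ∅
  cell(1,4) acbc: ∅
  cell(2,5) cbcc: {S}
  cell(3,6) bccc: {A}
  cell(4,7) cccc: {S}
  cell(5,8) cccc: {S}
  cell(0,4) cacbc: ∅
  cell(1,5) acbcc: ∅
  cell(2,6) cbccc: {A,S}
  cell(3,7) bcccc: {X3}  orig:{}
  cell(4,8) ccccc: {A,X3}  orig:{A}
  cell(0,5) cacbcc: ∅
  cell(1,6) acbccc: {S}
  cell(2,7) cbcccc: {A}
  cell(3,8) bccccc: {A,X3}  orig:{A}
  cell(0,6) cacbccc: {X3}  orig:{}
  cell(1,7) acbcccc: {A,S}
  cell(2,8) cbccccc: {S,X3}  orig:{S}
  cell(0,7) cacbcccc: {S,X3}  orig:{S}
  cell(1,8) acbccccc: {A}
  cell(0,8) cacbccccc: {A,S}

S ∈ T[0,8] ⇒ YES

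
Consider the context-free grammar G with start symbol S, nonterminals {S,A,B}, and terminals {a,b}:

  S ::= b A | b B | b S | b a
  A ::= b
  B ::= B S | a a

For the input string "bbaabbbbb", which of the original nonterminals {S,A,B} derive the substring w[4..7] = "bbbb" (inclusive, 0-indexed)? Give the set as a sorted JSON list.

Convert to CNF:
  S -> T1 A | T1 B | T1 S | T1 T0
  A -> b
  B -> B S | T0 T0
  T0 -> a
  T1 -> b

CYK fill (cells [i..j] with 4 ≤ i ≤ j ≤ 7 only):
  cell(4,4) b: {A,T1}  orig:{A}
  cell(5,5) b: {A,T1}  orig:{A}
  cell(6,6) b: {A,T1}  orig:{A}
  cell(7,7) b: {A,T1}  orig:{A}
  cell(4,5) bb: {S}
  cell(5,6) bb: {S}
  cell(6,7) bb: {S}
  cell(4,6) bbb: {S}
  cell(5,7) bbb: {S}
  cell(4,7) bbbb: {S}

Original NTs in T[4,7] deriving "bbbb": ["S"]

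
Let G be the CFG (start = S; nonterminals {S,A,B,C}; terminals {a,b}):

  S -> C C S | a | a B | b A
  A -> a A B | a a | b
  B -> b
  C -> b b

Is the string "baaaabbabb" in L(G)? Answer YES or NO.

CNF form of G:
  S -> C X3 | T0 B | T1 A | a
  A -> T0 T0 | T0 X2 | b
  B -> b
  C -> T1 T1
  T0 -> a
  T1 -> b
  X2 -> A B
  X3 -> C S

CYK table (by increasing span):
  cell(0,0) b: {A,B,T1}  orig:{A,B}
  cell(1,1) a: {S,T0}  orig:{S}
  cell(2,2) a: {S,T0}  orig:{S}
  cell(3,3) a: {S,T0}  orig:{S}
  cell(4,4) a: {S,T0}  orig:{S}
  cell(5,5) b: {A,B,T1}  orig:{A,B}
  cell(6,6) b: {A,B,T1}  orig:{A,B}
  cell(7,7) a: {S,T0}  orig:{S}
  cell(8,8) b: {A,B,T1}  orig:{A,B}
  cell(9,9) b: {A,B,T1}  orig:{A,B}
  cell(0,1) ba: ∅
  cell(1,2) aa: {A}
  cell(2,3) aa: {A}
  cell(3,4) aa: {A}
  cell(4,5) ab: {S}
  cell(5,6) bb: {C,S,X2}  orig:{C,S}
  cell(6,7) ba: ∅
  cell(7,8) ab: {S}
  cell(8,9) bb: {C,S,X2}  orig:{C,S}
  cell(0,2) baa: {S}
  cell(1,3) aaa: ∅
  cell(2,4) aaa: ∅
  cell(3,5) aab: {X2}  orig:{}
  cell(4,6) abb: {A}
  cell(5,7) bba: {X3}  orig:{}
  cell(6,8) bab: ∅
  cell(7,9) abb: {A}
  cell(0,3) baaa: ∅
  cell(1,4) aaaa: ∅
  cell(2,5) aaab: {A}
  cell(3,6) aabb: ∅
  cell(4,7) abba: ∅
  cell(5,8) bbab: {X3}  orig:{}
  cell(6,9) babb: {S}
  cell(0,4) baaaa: ∅
  cell(1,5) aaaab: ∅
  cell(2,6) aaabb: {X2}  orig:{}
  cell(3,7) aabba: ∅
  cell(4,8) abbab: ∅
  cell(5,9) bbabb: ∅
  cell(0,5) baaaab: ∅
  cell(1,6) aaaabb: {A}
  cell(2,7) aaabba: ∅
  cell(3,8) aabbab: ∅
  cell(4,9) abbabb: ∅
  cell(0,6) baaaabb: {S}
  cell(1,7) aaaabba: ∅
  cell(2,8) aaabbab: ∅
  cell(3,9) aabbabb: ∅
  cell(0,7) baaaabba: ∅
  cell(1,8) aaaabbab: ∅
  cell(2,9) aaabbabb: ∅
  cell(0,8) baaaabbab: ∅
  cell(1,9) aaaabbabb: ∅
  cell(0,9) baaaabbabb: ∅

S ∉ T[0,9] ⇒ NO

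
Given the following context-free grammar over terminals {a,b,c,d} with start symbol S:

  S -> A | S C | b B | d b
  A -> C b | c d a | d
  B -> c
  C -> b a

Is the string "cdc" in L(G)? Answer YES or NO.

Convert to CNF:
  S -> C T0 | S C | T0 B | T1 X5 | T2 T0 | d
  A -> C T0 | T1 X4 | d
  B -> c
  C -> T0 T3
  T0 -> b
  T1 -> c
  T2 -> d
  T3 -> a
  X4 -> T2 T3
  X5 -> T2 T3

CYK table (by increasing span):
  [0..0]={B,T1}  "c"  orig:{B}
  [1..1]={A,S,T2}  "d"  orig:{A,S}
  [2..2]={B,T1}  "c"  orig:{B}
  [0..1]=∅  "cd"
  [1..2]=∅  "dc"
  [0..2]=∅  "cdc"

S ∉ T[0,2] ⇒ NO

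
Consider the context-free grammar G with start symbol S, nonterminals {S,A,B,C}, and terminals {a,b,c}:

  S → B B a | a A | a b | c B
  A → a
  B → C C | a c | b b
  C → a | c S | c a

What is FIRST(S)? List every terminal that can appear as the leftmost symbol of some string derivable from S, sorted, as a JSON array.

FIRST iteration:
iter 1:
  A via A→a: +{a}
  B via B→a c: +{a}
  B via B→b b: +{b}
  C via C→a: +{a}
  C via C→c S: +{c}
  S via S→B B a: +{a,b}
  S via S→c B: +{c}
  FIRST(S)={a,b,c}  FIRST(A)={a}  FIRST(B)={a,b}  FIRST(C)={a,c}
iter 2:
  B via B→C C: +{c}
  FIRST(S)={a,b,c}  FIRST(A)={a}  FIRST(B)={a,b,c}  FIRST(C)={a,c}
iter 3: (no change)
  FIRST(S)={a,b,c}  FIRST(A)={a}  FIRST(B)={a,b,c}  FIRST(C)={a,c}

FIRST(S) = ["a", "b", "c"]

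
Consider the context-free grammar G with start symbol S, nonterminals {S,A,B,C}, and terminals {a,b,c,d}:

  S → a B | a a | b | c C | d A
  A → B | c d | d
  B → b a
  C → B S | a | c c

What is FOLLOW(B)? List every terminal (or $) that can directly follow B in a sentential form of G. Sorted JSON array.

Compute FIRST by fixpoint:
[1]
  A via A→c d: +{c}
  A via A→d: +{d}
  B via B→b a: +{b}
  C via C→B S: +{b}
  C via C→a: +{a}
  C via C→c c: +{c}
  S via S→a B: +{a}
  S via S→b: +{b}
  S via S→c C: +{c}
  S via S→d A: +{d}
  FIRST(S)={a,b,c,d}  FIRST(A)={c,d}  FIRST(B)={b}  FIRST(C)={a,b,c}
[2]
  A via A→B: +{b}
  FIRST(S)={a,b,c,d}  FIRST(A)={b,c,d}  FIRST(B)={b}  FIRST(C)={a,b,c}
[3] (stable)
  FIRST(S)={a,b,c,d}  FIRST(A)={b,c,d}  FIRST(B)={b}  FIRST(C)={a,b,c}

Compute FOLLOW by fixpoint:
FOLLOW(S) := {$}
pass 1:
  C→B S: FOLLOW(B) ⊇ FIRST(S) = {a,b,c,d}; new: +{a,b,c,d}
  S→a B: FOLLOW(B) ⊇ FOLLOW(S) ⊇ {$}; new: +{$}
  S→c C: FOLLOW(C) ⊇ FOLLOW(S) ⊇ {$}; new: +{$}
  S→d A: FOLLOW(A) ⊇ FOLLOW(S) ⊇ {$}; new: +{$}
  S: {$}  A: {$}  B: {$,a,b,c,d}  C: {$}
pass 2: done
  S: {$}  A: {$}  B: {$,a,b,c,d}  C: {$}

FOLLOW(B) = ["$", "a", "b", "c", "d"]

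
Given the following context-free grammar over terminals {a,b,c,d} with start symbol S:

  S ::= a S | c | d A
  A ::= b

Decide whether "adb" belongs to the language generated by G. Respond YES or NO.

Convert to CNF:
  S -> T0 S | T1 A | c
  A -> b
  T0 -> a
  T1 -> d

CYK fill:
  cell(0,0) a: {T0}  orig:{}
  cell(1,1) d: {T1}  orig:{}
  cell(2,2) b: {A}
  cell(0,1) ad: ∅
  cell(1,2) db: {S}
  cell(0,2) adb: {S}

S ∈ T[0,2] ⇒ YES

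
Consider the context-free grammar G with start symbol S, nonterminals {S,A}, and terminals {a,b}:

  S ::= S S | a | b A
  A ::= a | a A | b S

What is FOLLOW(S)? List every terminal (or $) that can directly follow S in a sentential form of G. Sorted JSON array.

Compute FIRST by fixpoint:
pass 1:
  A via A→a: +{a}
  A via A→b S: +{b}
  S via S→a: +{a}
  S via S→b A: +{b}
  FIRST[S]={a,b}  FIRST[A]={a,b}
pass 2: (no change)
  FIRST[S]={a,b}  FIRST[A]={a,b}

FOLLOW sets:
initialize: $ ∈ FOLLOW(S)
[1]
  S→S S: FOLLOW(S) ⊇ FIRST(S) = {a,b}; new: +{a,b}
  S→b A: FOLLOW(A) ⊇ FOLLOW(S) ⊇ {$,a,b}; new: +{$,a,b}
  S: {$,a,b}  A: {$,a,b}
[2] — fixpoint
  S: {$,a,b}  A: {$,a,b}

FOLLOW(S) = ["$", "a", "b"]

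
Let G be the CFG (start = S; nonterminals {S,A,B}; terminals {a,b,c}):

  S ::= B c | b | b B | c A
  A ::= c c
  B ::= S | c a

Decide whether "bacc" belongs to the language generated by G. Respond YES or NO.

CNF form of G:
  S -> B T0 | T0 A | T1 B | b
  A -> T0 T0
  B -> B T0 | T0 A | T0 T2 | T1 B | b
  T0 -> c
  T1 -> b
  T2 -> a

CYK table (by increasing span):
  [0..0]={B,S,T1}  "b"  orig:{B,S}
  [1..1]={T2}  "a"  orig:{}
  [2..2]={T0}  "c"  orig:{}
  [3..3]={T0}  "c"  orig:{}
  [0..1]=∅  "ba"
  [1..2]=∅  "ac"
  [2..3]={A}  "cc"
  [0..2]=∅  "bac"
  [1..3]=∅  "acc"
  [0..3]=∅  "bacc"

S ∉ T[0,3] ⇒ NO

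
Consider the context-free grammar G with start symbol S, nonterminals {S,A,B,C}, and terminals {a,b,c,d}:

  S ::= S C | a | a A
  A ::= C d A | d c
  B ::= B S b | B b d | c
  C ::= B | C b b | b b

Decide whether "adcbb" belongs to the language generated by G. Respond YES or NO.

Convert to CNF:
  S -> S C | T3 A | a
  A -> C X4 | T0 T1
  B -> B X5 | B X6 | c
  C -> B X7 | B X8 | C X9 | T2 T2 | c
  T0 -> d
  T1 -> c
  T2 -> b
  T3 -> a
  X4 -> T0 A
  X5 -> S T2
  X6 -> T2 T0
  X7 -> S T2
  X8 -> T2 T0
  X9 -> T2 T2

CYK table (by increasing span):
  cell(0,0) a: {S,T3}  orig:{S}
  cell(1,1) d: {T0}  orig:{}
  cell(2,2) c: {B,C,T1}  orig:{B,C}
  cell(3,3) b: {T2}  orig:{}
  cell(4,4) b: {T2}  orig:{}
  cell(0,1) ad: ∅
  cell(1,2) dc: {A}
  cell(2,3) cb: ∅
  cell(3,4) bb: {C,X9}  orig:{C}
  cell(0,2) adc: {S}
  cell(1,3) dcb: ∅
  cell(2,4) cbb: {C}
  cell(0,3) adcb: {X5,X7}  orig:{}
  cell(1,4) dcbb: ∅
  cell(0,4) adcbb: {S}

S ∈ T[0,4] ⇒ YES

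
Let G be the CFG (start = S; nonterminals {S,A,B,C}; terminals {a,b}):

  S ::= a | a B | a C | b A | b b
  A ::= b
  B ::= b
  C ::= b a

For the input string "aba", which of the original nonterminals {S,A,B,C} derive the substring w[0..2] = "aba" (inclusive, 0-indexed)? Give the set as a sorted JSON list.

CNF form of G:
  S -> T0 A | T0 T0 | T1 B | T1 C | a
  A -> b
  B -> b
  C -> T0 T1
  T0 -> b
  T1 -> a

CYK table (by increasing span) (cells [i..j] with 0 ≤ i ≤ j ≤ 2 only):
  T[0,0] 'a' = {S,T1}  orig:{S}
  T[1,1] 'b' = {A,B,T0}  orig:{A,B}
  T[2,2] 'a' = {S,T1}  orig:{S}
  T[0,1] 'ab' = {S}
  T[1,2] 'ba' = {C}
  T[0,2] 'aba' = {S}

Original NTs in T[0,2] deriving "aba": ["S"]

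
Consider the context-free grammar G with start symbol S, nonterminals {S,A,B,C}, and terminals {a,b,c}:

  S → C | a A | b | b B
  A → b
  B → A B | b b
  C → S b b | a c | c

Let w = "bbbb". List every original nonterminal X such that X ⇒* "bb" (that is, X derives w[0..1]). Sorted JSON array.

Convert to CNF:
  S -> S X4 | T0 B | T1 A | T1 T2 | b | c
  A -> b
  B -> A B | T0 T0
  C -> S X3 | T1 T2 | c
  T0 -> b
  T1 -> a
  T2 -> c
  X3 -> T0 T0
  X4 -> T0 T0

CYK table (by increasing span) — only the sub-triangle for w[0..1]:
  T[0,0] 'b' = {A,S,T0}  orig:{A,S}
  T[1,1] 'b' = {A,S,T0}  orig:{A,S}
  T[0,1] 'bb' = {B,X3,X4}  orig:{B}

Original NTs in T[0,1] deriving "bb": ["B"]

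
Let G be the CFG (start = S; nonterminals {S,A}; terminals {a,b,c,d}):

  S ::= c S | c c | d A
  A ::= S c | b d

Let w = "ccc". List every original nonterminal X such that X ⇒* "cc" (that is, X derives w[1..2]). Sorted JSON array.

CNF form of G:
  S -> T0 S | T0 T0 | T2 A
  A -> S T0 | T1 T2
  T0 -> c
  T1 -> b
  T2 -> d

CYK fill (cells [i..j] with 1 ≤ i ≤ j ≤ 2 only):
  T[1,1] 'c' = {T0}  orig:{}
  T[2,2] 'c' = {T0}  orig:{}
  T[1,2] 'cc' = {S}

Original NTs in T[1,2] deriving "cc": ["S"]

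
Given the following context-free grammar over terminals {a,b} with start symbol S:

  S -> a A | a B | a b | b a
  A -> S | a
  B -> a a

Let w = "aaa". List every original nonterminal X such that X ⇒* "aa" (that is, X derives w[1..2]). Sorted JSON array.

CNF form of G:
  S -> T0 A | T0 B | T0 T1 | T1 T0
  A -> T0 A | T0 B | T0 T1 | T1 T0 | a
  B -> T0 T0
  T0 -> a
  T1 -> b

CYK fill — only the sub-triangle for w[1..2]:
  T[1,1] 'a' = {A,T0}  orig:{A}
  T[2,2] 'a' = {A,T0}  orig:{A}
  T[1,2] 'aa' = {A,B,S}

Original NTs in T[1,2] deriving "aa": ["A", "B", "S"]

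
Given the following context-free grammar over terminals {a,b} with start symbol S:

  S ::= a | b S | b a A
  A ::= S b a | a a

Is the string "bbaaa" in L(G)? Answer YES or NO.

CNF form of G:
  S -> T0 S | T0 X3 | a
  A -> S X2 | T1 T1
  T0 -> b
  T1 -> a
  X2 -> T0 T1
  X3 -> T1 A

Fill CYK table bottom-up:
  [0..0]={T0}  "b"  orig:{}
  [1..1]={T0}  "b"  orig:{}
  [2..2]={S,T1}  "a"  orig:{S}
  [3..3]={S,T1}  "a"  orig:{S}
  [4..4]={S,T1}  "a"  orig:{S}
  [0..1]=∅  "bb"
  [1..2]={S,X2}  "ba"  orig:{S}
  [2..3]={A}  "aa"
  [3..4]={A}  "aa"
  [0..2]={S}  "bba"
  [1..3]=∅  "baa"
  [2..4]={X3}  "aaa"  orig:{}
  [0..3]=∅  "bbaa"
  [1..4]={S}  "baaa"
  [0..4]={S}  "bbaaa"

S ∈ T[0,4] ⇒ YES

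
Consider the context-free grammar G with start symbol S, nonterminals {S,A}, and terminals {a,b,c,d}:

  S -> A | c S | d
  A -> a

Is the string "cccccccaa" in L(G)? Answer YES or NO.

Convert to CNF:
  S -> T0 S | a | d
  A -> a
  T0 -> c

Fill CYK table bottom-up:
  cell(0,0) c: {T0}  orig:{}
  cell(1,1) c: {T0}  orig:{}
  cell(2,2) c: {T0}  orig:{}
  cell(3,3) c: {T0}  orig:{}
  cell(4,4) c: {T0}  orig:{}
  cell(5,5) c: {T0}  orig:{}
  cell(6,6) c: {T0}  orig:{}
  cell(7,7) a: {A,S}
  cell(8,8) a: {A,S}
  cell(0,1) cc: ∅
  cell(1,2) cc: ∅
  cell(2,3) cc: ∅
  cell(3,4) cc: ∅
  cell(4,5) cc: ∅
  cell(5,6) cc: ∅
  cell(6,7) ca: {S}
  cell(7,8) aa: ∅
  cell(0,2) ccc: ∅
  cell(1,3) ccc: ∅
  cell(2,4) ccc: ∅
  cell(3,5) ccc: ∅
  cell(4,6) ccc: ∅
  cell(5,7) cca: {S}
  cell(6,8) caa: ∅
  cell(0,3) cccc: ∅
  cell(1,4) cccc: ∅
  cell(2,5) cccc: ∅
  cell(3,6) cccc: ∅
  cell(4,7) ccca: {S}
  cell(5,8) ccaa: ∅
  cell(0,4) ccccc: ∅
  cell(1,5) ccccc: ∅
  cell(2,6) ccccc: ∅
  cell(3,7) cccca: {S}
  cell(4,8) cccaa: ∅
  cell(0,5) cccccc: ∅
  cell(1,6) cccccc: ∅
  cell(2,7) ccccca: {S}
  cell(3,8) ccccaa: ∅
  cell(0,6) ccccccc: ∅
  cell(1,7) cccccca: {S}
  cell(2,8) cccccaa: ∅
  cell(0,7) ccccccca: {S}
  cell(1,8) ccccccaa: ∅
  cell(0,8) cccccccaa: ∅

S ∉ T[0,8] ⇒ NO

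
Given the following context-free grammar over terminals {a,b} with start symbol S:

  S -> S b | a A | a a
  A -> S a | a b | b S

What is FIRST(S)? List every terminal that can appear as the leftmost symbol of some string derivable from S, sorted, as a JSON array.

Compute FIRST by fixpoint:
round 1:
  A via A→a b: +{a}
  A via A→b S: +{b}
  S via S→a A: +{a}
  FIRST(S)={a}  FIRST(A)={a,b}
round 2: (stable)
  FIRST(S)={a}  FIRST(A)={a,b}

FIRST(S) = ["a"]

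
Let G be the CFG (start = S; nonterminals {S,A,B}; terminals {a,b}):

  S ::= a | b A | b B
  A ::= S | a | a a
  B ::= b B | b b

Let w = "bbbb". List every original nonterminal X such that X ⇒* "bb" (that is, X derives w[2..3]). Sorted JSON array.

CNF form of G:
  S -> T1 A | T1 B | a
  A -> T0 T0 | T1 A | T1 B | a
  B -> T1 B | T1 T1
  T0 -> a
  T1 -> b

CYK table (by increasing span), restricted to cells inside w[2..3]:
  cell(2,2) b: {T1}  orig:{}
  cell(3,3) b: {T1}  orig:{}
  cell(2,3) bb: {B}

Original NTs in T[2,3] deriving "bb": ["B"]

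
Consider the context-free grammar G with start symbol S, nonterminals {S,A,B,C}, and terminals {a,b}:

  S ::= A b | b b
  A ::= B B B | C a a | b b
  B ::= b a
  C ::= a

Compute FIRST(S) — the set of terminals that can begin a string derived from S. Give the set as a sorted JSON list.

FIRST iteration:
iter 1:
  A via A→b b: +{b}
  B via B→b a: +{b}
  C via C→a: +{a}
  S via S→A b: +{b}
  S: {b}  A: {b}  B: {b}  C: {a}
iter 2:
  A via A→C a a: +{a}
  S via S→A b: +{a}
  S: {a,b}  A: {a,b}  B: {b}  C: {a}
iter 3: done
  S: {a,b}  A: {a,b}  B: {b}  C: {a}

FIRST(S) = ["a", "b"]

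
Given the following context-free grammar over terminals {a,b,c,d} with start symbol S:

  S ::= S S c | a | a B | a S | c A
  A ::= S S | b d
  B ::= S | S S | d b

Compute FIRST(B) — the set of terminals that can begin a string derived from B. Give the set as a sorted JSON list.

FIRST iteration:
pass 1:
  A via A→b d: +{b}
  B via B→d b: +{d}
  S via S→a: +{a}
  S via S→c A: +{c}
  S: {a,c}  A: {b}  B: {d}
pass 2:
  A via A→S S: +{a,c}
  B via B→S: +{a,c}
  S: {a,c}  A: {a,b,c}  B: {a,c,d}
pass 3: (stable)
  S: {a,c}  A: {a,b,c}  B: {a,c,d}

FIRST(B) = ["a", "c", "d"]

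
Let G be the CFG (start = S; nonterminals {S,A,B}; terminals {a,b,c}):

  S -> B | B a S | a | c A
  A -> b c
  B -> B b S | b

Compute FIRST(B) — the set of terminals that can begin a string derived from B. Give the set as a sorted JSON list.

Compute FIRST by fixpoint:
[1]
  A via A→b c: +{b}
  B via B→b: +{b}
  S via S→B: +{b}
  S via S→a: +{a}
  S via S→c A: +{c}
  FIRST[S]={a,b,c}  FIRST[A]={b}  FIRST[B]={b}
[2] done
  FIRST[S]={a,b,c}  FIRST[A]={b}  FIRST[B]={b}

FIRST(B) = ["b"]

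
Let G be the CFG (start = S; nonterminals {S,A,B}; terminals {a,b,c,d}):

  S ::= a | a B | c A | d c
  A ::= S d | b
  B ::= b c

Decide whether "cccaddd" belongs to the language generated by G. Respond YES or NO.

CNF form of G:
  S -> T0 T2 | T2 A | T3 B | a
  A -> S T0 | b
  B -> T1 T2
  T0 -> d
  T1 -> b
  T2 -> c
  T3 -> a

Fill CYK table bottom-up:
  [0..0]={T2}  "c"  orig:{}
  [1..1]={T2}  "c"  orig:{}
  [2..2]={T2}  "c"  orig:{}
  [3..3]={S,T3}  "a"  orig:{S}
  [4..4]={T0}  "d"  orig:{}
  [5..5]={T0}  "d"  orig:{}
  [6..6]={T0}  "d"  orig:{}
  [0..1]=∅  "cc"
  [1..2]=∅  "cc"
  [2..3]=∅  "ca"
  [3..4]={A}  "ad"
  [4..5]=∅  "dd"
  [5..6]=∅  "dd"
  [0..2]=∅  "ccc"
  [1..3]=∅  "cca"
  [2..4]={S}  "cad"
  [3..5]=∅  "add"
  [4..6]=∅  "ddd"
  [0..3]=∅  "ccca"
  [1..4]=∅  "ccad"
  [2..5]={A}  "cadd"
  [3..6]=∅  "addd"
  [0..4]=∅  "cccad"
  [1..5]={S}  "ccadd"
  [2..6]=∅  "caddd"
  [0..5]=∅  "cccadd"
  [1..6]={A}  "ccaddd"
  [0..6]={S}  "cccaddd"

S ∈ T[0,6] ⇒ YES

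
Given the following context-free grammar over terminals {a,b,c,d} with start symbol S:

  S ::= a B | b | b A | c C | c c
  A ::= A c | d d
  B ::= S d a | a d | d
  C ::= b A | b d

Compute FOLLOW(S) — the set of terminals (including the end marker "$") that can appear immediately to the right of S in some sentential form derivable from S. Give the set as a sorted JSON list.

FIRST iteration:
[1]
  A via A→d d: +{d}
  B via B→a d: +{a}
  B via B→d: +{d}
  C via C→b A: +{b}
  S via S→a B: +{a}
  S via S→b: +{b}
  S via S→c C: +{c}
  FIRST[S]={a,b,c}  FIRST[A]={d}  FIRST[B]={a,d}  FIRST[C]={b}
[2]
  B via B→S d a: +{b,c}
  FIRST[S]={a,b,c}  FIRST[A]={d}  FIRST[B]={a,b,c,d}  FIRST[C]={b}
[3] — fixpoint
  FIRST[S]={a,b,c}  FIRST[A]={d}  FIRST[B]={a,b,c,d}  FIRST[C]={b}

FOLLOW iteration:
initialize: $ ∈ FOLLOW(S)
round 1:
  A→A c: FOLLOW(A) ⊇ FIRST(c) = {c}; new: +{c}
  B→S d a: FOLLOW(S) ⊇ FIRST(d) = {d}; new: +{d}
  S→a B: FOLLOW(B) ⊇ FOLLOW(S) ⊇ {$,d}; new: +{$,d}
  S→b A: FOLLOW(A) ⊇ FOLLOW(S) ⊇ {$,d}; new: +{$,d}
  S→c C: FOLLOW(C) ⊇ FOLLOW(S) ⊇ {$,d}; new: +{$,d}
  FOLLOW[S]={$,d}  FOLLOW[A]={$,c,d}  FOLLOW[B]={$,d}  FOLLOW[C]={$,d}
round 2: (no change)
  FOLLOW[S]={$,d}  FOLLOW[A]={$,c,d}  FOLLOW[B]={$,d}  FOLLOW[C]={$,d}

FOLLOW(S) = ["$", "d"]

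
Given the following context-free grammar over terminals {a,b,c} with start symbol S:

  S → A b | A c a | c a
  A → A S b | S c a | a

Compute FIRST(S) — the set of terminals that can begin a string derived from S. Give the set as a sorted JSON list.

FIRST sets, iterate to fixpoint:
iter 1:
  A via A→a: +{a}
  S via S→A b: +{a}
  S via S→c a: +{c}
  FIRST[S]={a,c}  FIRST[A]={a}
iter 2:
  A via A→S c a: +{c}
  FIRST[S]={a,c}  FIRST[A]={a,c}
iter 3: (stable)
  FIRST[S]={a,c}  FIRST[A]={a,c}

FIRST(S) = ["a", "c"]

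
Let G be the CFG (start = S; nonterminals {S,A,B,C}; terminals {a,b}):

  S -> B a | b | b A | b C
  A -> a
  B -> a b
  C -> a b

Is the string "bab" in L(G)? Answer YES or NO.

Convert to CNF:
  S -> B T0 | T1 A | T1 C | b
  A -> a
  B -> T0 T1
  C -> T0 T1
  T0 -> a
  T1 -> b

CYK table (by increasing span):
  [0..0]={S,T1}  "b"  orig:{S}
  [1..1]={A,T0}  "a"  orig:{A}
  [2..2]={S,T1}  "b"  orig:{S}
  [0..1]={S}  "ba"
  [1..2]={B,C}  "ab"
  [0..2]={S}  "bab"

S ∈ T[0,2] ⇒ YES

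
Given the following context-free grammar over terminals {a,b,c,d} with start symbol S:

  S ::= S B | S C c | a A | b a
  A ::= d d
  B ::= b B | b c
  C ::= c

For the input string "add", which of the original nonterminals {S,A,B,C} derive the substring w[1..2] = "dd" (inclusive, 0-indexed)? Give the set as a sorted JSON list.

CNF form of G:
  S -> S B | S X4 | T1 T3 | T3 A
  A -> T0 T0
  B -> T1 B | T1 T2
  C -> c
  T0 -> d
  T1 -> b
  T2 -> c
  T3 -> a
  X4 -> C T2

CYK fill — only the sub-triangle for w[1..2]:
  cell(1,1) d: {T0}  orig:{}
  cell(2,2) d: {T0}  orig:{}
  cell(1,2) dd: {A}

Original NTs in T[1,2] deriving "dd": ["A"]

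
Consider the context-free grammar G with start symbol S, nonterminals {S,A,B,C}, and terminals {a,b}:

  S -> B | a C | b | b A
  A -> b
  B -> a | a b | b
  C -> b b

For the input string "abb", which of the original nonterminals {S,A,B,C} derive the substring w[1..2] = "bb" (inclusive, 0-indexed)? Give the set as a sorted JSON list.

Convert to CNF:
  S -> T0 C | T0 T1 | T1 A | a | b
  A -> b
  B -> T0 T1 | a | b
  C -> T1 T1
  T0 -> a
  T1 -> b

CYK table (by increasing span), restricted to cells inside w[1..2]:
  cell(1,1) b: {A,B,S,T1}  orig:{A,B,S}
  cell(2,2) b: {A,B,S,T1}  orig:{A,B,S}
  cell(1,2) bb: {C,S}

Original NTs in T[1,2] deriving "bb": ["C", "S"]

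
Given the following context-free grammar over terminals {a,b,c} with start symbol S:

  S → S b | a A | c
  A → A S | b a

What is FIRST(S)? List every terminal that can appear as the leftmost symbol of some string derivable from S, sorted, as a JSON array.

Compute FIRST by fixpoint:
[1]
  A via A→b a: +{b}
  S via S→a A: +{a}
  S via S→c: +{c}
  S: {a,c}  A: {b}
[2] (stable)
  S: {a,c}  A: {b}

FIRST(S) = ["a", "c"]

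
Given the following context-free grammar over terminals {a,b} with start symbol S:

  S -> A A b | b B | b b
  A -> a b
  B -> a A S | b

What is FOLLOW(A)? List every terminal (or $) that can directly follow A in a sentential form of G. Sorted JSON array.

FIRST iteration:
iter 1:
  A via A→a b: +{a}
  B via B→a A S: +{a}
  B via B→b: +{b}
  S via S→A A b: +{a}
  S via S→b B: +{b}
  FIRST(S)={a,b}  FIRST(A)={a}  FIRST(B)={a,b}
iter 2: (stable)
  FIRST(S)={a,b}  FIRST(A)={a}  FIRST(B)={a,b}

FOLLOW iteration:
initialize: $ ∈ FOLLOW(S)
iter 1:
  B→a A S: FOLLOW(A) ⊇ FIRST(S) = {a,b}; new: +{a,b}
  S→b B: FOLLOW(B) ⊇ FOLLOW(S) ⊇ {$}; new: +{$}
  S: {$}  A: {a,b}  B: {$}
iter 2: (no change)
  S: {$}  A: {a,b}  B: {$}

FOLLOW(A) = ["a", "b"]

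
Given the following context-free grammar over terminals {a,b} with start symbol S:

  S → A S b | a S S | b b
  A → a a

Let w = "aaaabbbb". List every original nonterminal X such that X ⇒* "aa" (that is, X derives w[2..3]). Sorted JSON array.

Convert to CNF:
  S -> A X2 | T0 X3 | T1 T1
  A -> T0 T0
  T0 -> a
  T1 -> b
  X2 -> S T1
  X3 -> S S

CYK fill — only the sub-triangle for w[2..3]:
  T[2,2] 'a' = {T0}  orig:{}
  T[3,3] 'a' = {T0}  orig:{}
  T[2,3] 'aa' = {A}

Original NTs in T[2,3] deriving "aa": ["A"]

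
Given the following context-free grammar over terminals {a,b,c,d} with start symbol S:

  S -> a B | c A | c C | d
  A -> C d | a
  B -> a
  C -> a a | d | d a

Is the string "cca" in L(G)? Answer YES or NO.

CNF form of G:
  S -> T1 B | T2 A | T2 C | d
  A -> C T0 | a
  B -> a
  C -> T0 T1 | T1 T1 | d
  T0 -> d
  T1 -> a
  T2 -> c

CYK table (by increasing span):
  cell(0,0) c: {T2}  orig:{}
  cell(1,1) c: {T2}  orig:{}
  cell(2,2) a: {A,B,T1}  orig:{A,B}
  cell(0,1) cc: ∅
  cell(1,2) ca: {S}
  cell(0,2) cca: ∅

S ∉ T[0,2] ⇒ NO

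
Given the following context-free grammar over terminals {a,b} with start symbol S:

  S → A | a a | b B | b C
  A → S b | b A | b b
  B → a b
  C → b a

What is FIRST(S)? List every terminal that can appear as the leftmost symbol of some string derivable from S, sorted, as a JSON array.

FIRST iteration:
pass 1:
  A via A→b A: +{b}
  B via B→a b: +{a}
  C via C→b a: +{b}
  S via S→A: +{b}
  S via S→a a: +{a}
  FIRST(S)={a,b}  FIRST(A)={b}  FIRST(B)={a}  FIRST(C)={b}
pass 2:
  A via A→S b: +{a}
  FIRST(S)={a,b}  FIRST(A)={a,b}  FIRST(B)={a}  FIRST(C)={b}
pass 3: done
  FIRST(S)={a,b}  FIRST(A)={a,b}  FIRST(B)={a}  FIRST(C)={b}

FIRST(S) = ["a", "b"]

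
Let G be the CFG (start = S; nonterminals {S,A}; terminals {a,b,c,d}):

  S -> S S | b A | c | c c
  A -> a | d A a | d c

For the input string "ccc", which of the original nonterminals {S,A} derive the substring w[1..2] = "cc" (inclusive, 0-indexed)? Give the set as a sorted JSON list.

CNF form of G:
  S -> S S | T2 T2 | T3 A | c
  A -> T0 T2 | T0 X4 | a
  T0 -> d
  T1 -> a
  T2 -> c
  T3 -> b
  X4 -> A T1

CYK table (by increasing span), restricted to cells inside w[1..2]:
  T[1,1] 'c' = {S,T2}  orig:{S}
  T[2,2] 'c' = {S,T2}  orig:{S}
  T[1,2] 'cc' = {S}

Original NTs in T[1,2] deriving "cc": ["S"]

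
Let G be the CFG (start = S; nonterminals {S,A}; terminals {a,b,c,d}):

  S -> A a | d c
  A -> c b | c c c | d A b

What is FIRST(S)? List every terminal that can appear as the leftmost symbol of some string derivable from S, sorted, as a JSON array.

FIRST iteration:
iter 1:
  A via A→c b: +{c}
  A via A→d A b: +{d}
  S via S→A a: +{c,d}
  FIRST[S]={c,d}  FIRST[A]={c,d}
iter 2: (stable)
  FIRST[S]={c,d}  FIRST[A]={c,d}

FIRST(S) = ["c", "d"]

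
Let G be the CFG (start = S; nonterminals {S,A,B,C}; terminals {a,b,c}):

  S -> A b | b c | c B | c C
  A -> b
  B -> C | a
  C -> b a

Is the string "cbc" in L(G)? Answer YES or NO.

Convert to CNF:
  S -> A T0 | T0 T2 | T2 B | T2 C
  A -> b
  B -> T0 T1 | a
  C -> T0 T1
  T0 -> b
  T1 -> a
  T2 -> c

CYK fill:
  cell(0,0) c: {T2}  orig:{}
  cell(1,1) b: {A,T0}  orig:{A}
  cell(2,2) c: {T2}  orig:{}
  cell(0,1) cb: ∅
  cell(1,2) bc: {S}
  cell(0,2) cbc: ∅

S ∉ T[0,2] ⇒ NO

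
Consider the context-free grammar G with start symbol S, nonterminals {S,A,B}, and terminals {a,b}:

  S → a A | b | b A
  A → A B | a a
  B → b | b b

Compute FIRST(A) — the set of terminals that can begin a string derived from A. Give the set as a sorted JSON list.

FIRST iteration:
pass 1:
  A via A→a a: +{a}
  B via B→b: +{b}
  S via S→a A: +{a}
  S via S→b: +{b}
  S: {a,b}  A: {a}  B: {b}
pass 2: done
  S: {a,b}  A: {a}  B: {b}

FIRST(A) = ["a"]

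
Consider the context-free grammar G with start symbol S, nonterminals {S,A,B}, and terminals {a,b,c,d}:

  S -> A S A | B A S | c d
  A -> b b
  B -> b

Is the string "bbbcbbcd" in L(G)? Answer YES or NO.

CNF form of G:
  S -> A X3 | B X4 | T1 T2
  A -> T0 T0
  B -> b
  T0 -> b
  T1 -> c
  T2 -> d
  X3 -> S A
  X4 -> A S

CYK fill:
  [0..0]={B,T0}  "b"  orig:{B}
  [1..1]={B,T0}  "b"  orig:{B}
  [2..2]={B,T0}  "b"  orig:{B}
  [3..3]={T1}  "c"  orig:{}
  [4..4]={B,T0}  "b"  orig:{B}
  [5..5]={B,T0}  "b"  orig:{B}
  [6..6]={T1}  "c"  orig:{}
  [7..7]={T2}  "d"  orig:{}
  [0..1]={A}  "bb"
  [1..2]={A}  "bb"
  [2..3]=∅  "bc"
  [3..4]=∅  "cb"
  [4..5]={A}  "bb"
  [5..6]=∅  "bc"
  [6..7]={S}  "cd"
  [0..2]=∅  "bbb"
  [1..3]=∅  "bbc"
  [2..4]=∅  "bcb"
  [3..5]=∅  "cbb"
  [4..6]=∅  "bbc"
  [5..7]=∅  "bcd"
  [0..3]=∅  "bbbc"
  [1..4]=∅  "bbcb"
  [2..5]=∅  "bcbb"
  [3..6]=∅  "cbbc"
  [4..7]={X4}  "bbcd"  orig:{}
  [0..4]=∅  "bbbcb"
  [1..5]=∅  "bbcbb"
  [2..6]=∅  "bcbbc"
  [3..7]=∅  "cbbcd"
  [0..5]=∅  "bbbcbb"
  [1..6]=∅  "bbcbbc"
  [2..7]=∅  "bcbbcd"
  [0..6]=∅  "bbbcbbc"
  [1..7]=∅  "bbcbbcd"
  [0..7]=∅  "bbbcbbcd"

S ∉ T[0,7] ⇒ NO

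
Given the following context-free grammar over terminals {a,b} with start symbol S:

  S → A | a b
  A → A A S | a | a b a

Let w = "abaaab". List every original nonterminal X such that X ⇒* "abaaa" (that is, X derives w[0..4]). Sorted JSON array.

CNF form of G:
  S -> A X4 | T0 T1 | T0 X5 | a
  A -> A X2 | T0 X3 | a
  T0 -> a
  T1 -> b
  X2 -> A S
  X3 -> T1 T0
  X4 -> A S
  X5 -> T1 T0

CYK fill (cells [i..j] with 0 ≤ i ≤ j ≤ 4 only):
  T[0,0] 'a' = {A,S,T0}  orig:{A,S}
  T[1,1] 'b' = {T1}  orig:{}
  T[2,2] 'a' = {A,S,T0}  orig:{A,S}
  T[3,3] 'a' = {A,S,T0}  orig:{A,S}
  T[4,4] 'a' = {A,S,T0}  orig:{A,S}
  T[0,1] 'ab' = {S}
  T[1,2] 'ba' = {X3,X5}  orig:{}
  T[2,3] 'aa' = {X2,X4}  orig:{}
  T[3,4] 'aa' = {X2,X4}  orig:{}
  T[0,2] 'aba' = {A,S}
  T[1,3] 'baa' = ∅
  T[2,4] 'aaa' = {A,S}
  T[0,3] 'abaa' = {X2,X4}  orig:{}
  T[1,4] 'baaa' = ∅
  T[0,4] 'abaaa' = {A,S}

Original NTs in T[0,4] deriving "abaaa": ["A", "S"]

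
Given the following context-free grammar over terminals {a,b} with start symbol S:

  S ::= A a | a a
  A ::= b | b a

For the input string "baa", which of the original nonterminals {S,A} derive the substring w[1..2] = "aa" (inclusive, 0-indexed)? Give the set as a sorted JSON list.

CNF form of G:
  S -> A T1 | T1 T1
  A -> T0 T1 | b
  T0 -> b
  T1 -> a

CYK table (by increasing span) — only the sub-triangle for w[1..2]:
  T[1,1] 'a' = {T1}  orig:{}
  T[2,2] 'a' = {T1}  orig:{}
  T[1,2] 'aa' = {S}

Original NTs in T[1,2] deriving "aa": ["S"]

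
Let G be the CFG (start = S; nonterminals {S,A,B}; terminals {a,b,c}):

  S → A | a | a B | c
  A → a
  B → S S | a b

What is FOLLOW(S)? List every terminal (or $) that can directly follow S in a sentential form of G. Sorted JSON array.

FIRST sets, iterate to fixpoint:
[1]
  A via A→a: +{a}
  B via B→a b: +{a}
  S via S→A: +{a}
  S via S→c: +{c}
  S: {a,c}  A: {a}  B: {a}
[2]
  B via B→S S: +{c}
  S: {a,c}  A: {a}  B: {a,c}
[3] (stable)
  S: {a,c}  A: {a}  B: {a,c}

FOLLOW iteration:
seed FOLLOW(S) with $
pass 1:
  B→S S: FOLLOW(S) ⊇ FIRST(S) = {a,c}; new: +{a,c}
  S→A: FOLLOW(A) ⊇ FOLLOW(S) ⊇ {$,a,c}; new: +{$,a,c}
  S→a B: FOLLOW(B) ⊇ FOLLOW(S) ⊇ {$,a,c}; new: +{$,a,c}
  S: {$,a,c}  A: {$,a,c}  B: {$,a,c}
pass 2: (no change)
  S: {$,a,c}  A: {$,a,c}  B: {$,a,c}

FOLLOW(S) = ["$", "a", "c"]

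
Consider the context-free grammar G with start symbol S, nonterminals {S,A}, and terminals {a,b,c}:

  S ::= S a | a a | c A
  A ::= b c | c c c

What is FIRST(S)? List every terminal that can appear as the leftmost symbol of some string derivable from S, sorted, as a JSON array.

FIRST iteration:
round 1:
  A via A→b c: +{b}
  A via A→c c c: +{c}
  S via S→a a: +{a}
  S via S→c A: +{c}
  FIRST[S]={a,c}  FIRST[A]={b,c}
round 2: (no change)
  FIRST[S]={a,c}  FIRST[A]={b,c}

FIRST(S) = ["a", "c"]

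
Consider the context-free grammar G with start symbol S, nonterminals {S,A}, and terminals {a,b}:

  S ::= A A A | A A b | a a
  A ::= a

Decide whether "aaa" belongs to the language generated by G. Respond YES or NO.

CNF form of G:
  S -> A X2 | A X3 | T1 T1
  A -> a
  T0 -> b
  T1 -> a
  X2 -> A A
  X3 -> A T0

CYK table (by increasing span):
  T[0,0] 'a' = {A,T1}  orig:{A}
  T[1,1] 'a' = {A,T1}  orig:{A}
  T[2,2] 'a' = {A,T1}  orig:{A}
  T[0,1] 'aa' = {S,X2}  orig:{S}
  T[1,2] 'aa' = {S,X2}  orig:{S}
  T[0,2] 'aaa' = {S}

S ∈ T[0,2] ⇒ YES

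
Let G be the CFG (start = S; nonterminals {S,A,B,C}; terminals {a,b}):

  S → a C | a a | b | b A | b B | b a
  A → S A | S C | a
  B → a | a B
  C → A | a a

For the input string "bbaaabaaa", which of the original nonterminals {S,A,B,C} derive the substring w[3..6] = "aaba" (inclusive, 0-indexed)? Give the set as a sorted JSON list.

Convert to CNF:
  S -> T0 C | T0 T0 | T1 A | T1 B | T1 T0 | b
  A -> S A | S C | a
  B -> T0 B | a
  C -> S A | S C | T0 T0 | a
  T0 -> a
  T1 -> b

Fill CYK table bottom-up, restricted to cells inside w[3..6]:
  [3..3]={A,B,C,T0}  "a"  orig:{A,B,C}
  [4..4]={A,B,C,T0}  "a"  orig:{A,B,C}
  [5..5]={S,T1}  "b"  orig:{S}
  [6..6]={A,B,C,T0}  "a"  orig:{A,B,C}
  [3..4]={B,C,S}  "aa"
  [4..5]=∅  "ab"
  [5..6]={A,C,S}  "ba"
  [3..5]=∅  "aab"
  [4..6]={S}  "aba"
  [3..6]={A,C}  "aaba"

Original NTs in T[3,6] deriving "aaba": ["A", "C"]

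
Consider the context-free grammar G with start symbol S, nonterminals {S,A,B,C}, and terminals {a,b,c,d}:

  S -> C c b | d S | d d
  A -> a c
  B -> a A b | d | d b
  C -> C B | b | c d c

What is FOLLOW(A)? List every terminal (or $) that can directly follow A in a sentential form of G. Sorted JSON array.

Compute FIRST by fixpoint:
[1]
  A via A→a c: +{a}
  B via B→a A b: +{a}
  B via B→d: +{d}
  C via C→b: +{b}
  C via C→c d c: +{c}
  S via S→C c b: +{b,c}
  S via S→d S: +{d}
  FIRST[S]={b,c,d}  FIRST[A]={a}  FIRST[B]={a,d}  FIRST[C]={b,c}
[2] done
  FIRST[S]={b,c,d}  FIRST[A]={a}  FIRST[B]={a,d}  FIRST[C]={b,c}

FOLLOW sets:
seed FOLLOW(S) with $
round 1:
  B→a A b: FOLLOW(A) ⊇ FIRST(b) = {b}; new: +{b}
  C→C B: FOLLOW(C) ⊇ FIRST(B) = {a,d}; new: +{a,d}
  C→C B: FOLLOW(B) ⊇ FOLLOW(C) ⊇ {a,d}; new: +{a,d}
  S→C c b: FOLLOW(C) ⊇ FIRST(c) = {c}; new: +{c}
  S: {$}  A: {b}  B: {a,d}  C: {a,c,d}
round 2:
  C→C B: FOLLOW(B) ⊇ FOLLOW(C) ⊇ {a,c,d}; new: +{c}
  S: {$}  A: {b}  B: {a,c,d}  C: {a,c,d}
round 3: — fixpoint
  S: {$}  A: {b}  B: {a,c,d}  C: {a,c,d}

FOLLOW(A) = ["b"]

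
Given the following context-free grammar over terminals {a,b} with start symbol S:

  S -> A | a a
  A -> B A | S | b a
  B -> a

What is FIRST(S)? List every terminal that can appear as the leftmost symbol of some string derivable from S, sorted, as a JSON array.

FIRST sets, iterate to fixpoint:
round 1:
  A via A→b a: +{b}
  B via B→a: +{a}
  S via S→A: +{b}
  S via S→a a: +{a}
  S: {a,b}  A: {b}  B: {a}
round 2:
  A via A→B A: +{a}
  S: {a,b}  A: {a,b}  B: {a}
round 3: — fixpoint
  S: {a,b}  A: {a,b}  B: {a}

FIRST(S) = ["a", "b"]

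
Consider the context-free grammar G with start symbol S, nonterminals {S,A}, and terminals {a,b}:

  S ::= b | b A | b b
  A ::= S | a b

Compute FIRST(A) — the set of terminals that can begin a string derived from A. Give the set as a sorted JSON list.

FIRST sets, iterate to fixpoint:
iter 1:
  A via A→a b: +{a}
  S via S→b: +{b}
  S: {b}  A: {a}
iter 2:
  A via A→S: +{b}
  S: {b}  A: {a,b}
iter 3: (stable)
  S: {b}  A: {a,b}

FIRST(A) = ["a", "b"]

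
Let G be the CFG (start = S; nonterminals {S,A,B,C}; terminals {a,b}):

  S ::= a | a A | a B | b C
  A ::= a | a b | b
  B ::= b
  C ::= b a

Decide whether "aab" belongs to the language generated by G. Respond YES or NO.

CNF form of G:
  S -> T0 A | T0 B | T1 C | a
  A -> T0 T1 | a | b
  B -> b
  C -> T1 T0
  T0 -> a
  T1 -> b

CYK fill:
  T[0,0] 'a' = {A,S,T0}  orig:{A,S}
  T[1,1] 'a' = {A,S,T0}  orig:{A,S}
  T[2,2] 'b' = {A,B,T1}  orig:{A,B}
  T[0,1] 'aa' = {S}
  T[1,2] 'ab' = {A,S}
  T[0,2] 'aab' = {S}

S ∈ T[0,2] ⇒ YES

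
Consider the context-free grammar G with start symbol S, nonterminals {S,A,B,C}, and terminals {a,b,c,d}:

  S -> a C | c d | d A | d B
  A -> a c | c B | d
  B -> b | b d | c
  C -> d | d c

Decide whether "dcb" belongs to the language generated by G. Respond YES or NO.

CNF form of G:
  S -> T0 C | T1 T3 | T3 A | T3 B
  A -> T0 T1 | T1 B | d
  B -> T2 T3 | b | c
  C -> T3 T1 | d
  T0 -> a
  T1 -> c
  T2 -> b
  T3 -> d

CYK fill:
  T[0,0] 'd' = {A,C,T3}  orig:{A,C}
  T[1,1] 'c' = {B,T1}  orig:{B}
  T[2,2] 'b' = {B,T2}  orig:{B}
  T[0,1] 'dc' = {C,S}
  T[1,2] 'cb' = {A}
  T[0,2] 'dcb' = {S}

S ∈ T[0,2] ⇒ YES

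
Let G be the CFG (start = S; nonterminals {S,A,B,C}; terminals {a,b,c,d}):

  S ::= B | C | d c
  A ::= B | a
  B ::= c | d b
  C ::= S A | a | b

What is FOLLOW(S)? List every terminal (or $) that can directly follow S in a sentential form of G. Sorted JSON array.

Compute FIRST by fixpoint:
round 1:
  A via A→a: +{a}
  B via B→c: +{c}
  B via B→d b: +{d}
  C via C→a: +{a}
  C via C→b: +{b}
  S via S→B: +{c,d}
  S via S→C: +{a,b}
  S: {a,b,c,d}  A: {a}  B: {c,d}  C: {a,b}
round 2:
  A via A→B: +{c,d}
  C via C→S A: +{c,d}
  S: {a,b,c,d}  A: {a,c,d}  B: {c,d}  C: {a,b,c,d}
round 3: (no change)
  S: {a,b,c,d}  A: {a,c,d}  B: {c,d}  C: {a,b,c,d}

FOLLOW sets:
initialize: $ ∈ FOLLOW(S)
[1]
  C→S A: FOLLOW(S) ⊇ FIRST(A) = {a,c,d}; new: +{a,c,d}
  S→B: FOLLOW(B) ⊇ FOLLOW(S) ⊇ {$,a,c,d}; new: +{$,a,c,d}
  S→C: FOLLOW(C) ⊇ FOLLOW(S) ⊇ {$,a,c,d}; new: +{$,a,c,d}
  S: {$,a,c,d}  A: {}  B: {$,a,c,d}  C: {$,a,c,d}
[2]
  C→S A: FOLLOW(A) ⊇ FOLLOW(C) ⊇ {$,a,c,d}; new: +{$,a,c,d}
  S: {$,a,c,d}  A: {$,a,c,d}  B: {$,a,c,d}  C: {$,a,c,d}
[3] (no change)
  S: {$,a,c,d}  A: {$,a,c,d}  B: {$,a,c,d}  C: {$,a,c,d}

FOLLOW(S) = ["$", "a", "c", "d"]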